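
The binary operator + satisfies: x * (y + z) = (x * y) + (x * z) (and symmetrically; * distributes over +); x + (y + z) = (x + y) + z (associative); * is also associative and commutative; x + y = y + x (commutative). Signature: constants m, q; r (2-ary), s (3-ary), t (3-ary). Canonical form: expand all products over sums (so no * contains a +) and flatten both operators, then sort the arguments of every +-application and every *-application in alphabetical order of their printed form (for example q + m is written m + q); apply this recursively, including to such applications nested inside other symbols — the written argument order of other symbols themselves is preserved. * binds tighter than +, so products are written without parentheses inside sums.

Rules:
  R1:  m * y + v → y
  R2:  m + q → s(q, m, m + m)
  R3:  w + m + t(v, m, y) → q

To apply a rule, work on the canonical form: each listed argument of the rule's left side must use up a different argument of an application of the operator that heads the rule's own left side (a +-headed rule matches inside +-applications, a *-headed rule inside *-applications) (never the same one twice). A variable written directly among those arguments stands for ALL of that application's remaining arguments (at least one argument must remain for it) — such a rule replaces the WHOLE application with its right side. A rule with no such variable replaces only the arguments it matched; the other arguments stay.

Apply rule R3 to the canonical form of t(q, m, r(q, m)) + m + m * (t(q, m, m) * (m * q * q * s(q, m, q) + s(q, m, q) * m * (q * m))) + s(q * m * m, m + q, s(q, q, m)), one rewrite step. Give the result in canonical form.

Canonical form:  m + m * m * m * q * s(q, m, q) * t(q, m, m) + m * m * q * q * s(q, m, q) * t(q, m, m) + s(m * m * q, m + q, s(q, q, m)) + t(q, m, r(q, m))
Match R3:  consume m, t(q, m, r(q, m));  v := q, w := m * m * m * q * s(q, m, q) * t(q, m, m) + m * m * q * q * s(q, m, q) * t(q, m, m) + s(m * m * q, m + q, s(q, q, m)), y := r(q, m)
The variable takes the whole remainder — replace the entire application.
Giving:  q

Answer: q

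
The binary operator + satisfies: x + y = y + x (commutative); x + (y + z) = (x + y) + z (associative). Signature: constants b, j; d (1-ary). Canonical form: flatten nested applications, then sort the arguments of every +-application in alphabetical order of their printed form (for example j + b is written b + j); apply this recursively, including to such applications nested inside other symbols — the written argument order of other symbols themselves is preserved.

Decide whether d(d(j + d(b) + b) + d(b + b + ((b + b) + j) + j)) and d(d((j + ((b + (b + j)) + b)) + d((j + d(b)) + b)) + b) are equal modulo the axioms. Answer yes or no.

Answer: no — d(d(b + b + b + b + j + j) + d(b + d(b) + j)) vs d(b + d(b + b + b + d(b + d(b) + j) + j + j))

Derivation:
Left:  d(d(j + d(b) + b) + d(b + b + ((b + b) + j) + j))
  Descend into:  d(j + d(b) + b) + d(b + b + ((b + b) + j) + j)
  Simplify inside:  d(j + d(b) + b)  →  d(b + d(b) + j)
  Canonicalize subterm:  d(b + b + ((b + b) + j) + j)  →  d(b + b + b + b + j + j)
  Order the arguments:  d(b + b + b + b + j + j) + d(b + d(b) + j)
  Put back:  d(d(b + b + b + b + j + j) + d(b + d(b) + j))
Right:  d(d((j + ((b + (b + j)) + b)) + d((j + d(b)) + b)) + b)
  Work inside:  d((j + ((b + (b + j)) + b)) + d((j + d(b)) + b)) + b
  Canonicalize subterm:  d((j + ((b + (b + j)) + b)) + d((j + d(b)) + b))  →  d(b + b + b + d(b + d(b) + j) + j + j)
  Sort arguments:  b + d(b + b + b + d(b + d(b) + j) + j + j)
  Reassemble:  d(b + d(b + b + b + d(b + d(b) + j) + j + j))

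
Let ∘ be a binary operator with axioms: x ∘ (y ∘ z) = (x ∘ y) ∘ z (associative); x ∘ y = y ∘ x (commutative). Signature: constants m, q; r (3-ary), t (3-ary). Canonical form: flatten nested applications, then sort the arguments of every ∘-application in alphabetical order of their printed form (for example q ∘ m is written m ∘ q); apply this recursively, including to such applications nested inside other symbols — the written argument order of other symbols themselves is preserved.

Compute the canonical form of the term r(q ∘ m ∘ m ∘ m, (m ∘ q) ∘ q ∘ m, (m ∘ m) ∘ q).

Descend into:  (m ∘ q) ∘ q ∘ m
Merge nested applications:  m ∘ q ∘ q ∘ m
Sort arguments:  m ∘ m ∘ q ∘ q
Reassemble:  r(m ∘ m ∘ m ∘ q, m ∘ m ∘ q ∘ q, m ∘ m ∘ q)

Answer: r(m ∘ m ∘ m ∘ q, m ∘ m ∘ q ∘ q, m ∘ m ∘ q)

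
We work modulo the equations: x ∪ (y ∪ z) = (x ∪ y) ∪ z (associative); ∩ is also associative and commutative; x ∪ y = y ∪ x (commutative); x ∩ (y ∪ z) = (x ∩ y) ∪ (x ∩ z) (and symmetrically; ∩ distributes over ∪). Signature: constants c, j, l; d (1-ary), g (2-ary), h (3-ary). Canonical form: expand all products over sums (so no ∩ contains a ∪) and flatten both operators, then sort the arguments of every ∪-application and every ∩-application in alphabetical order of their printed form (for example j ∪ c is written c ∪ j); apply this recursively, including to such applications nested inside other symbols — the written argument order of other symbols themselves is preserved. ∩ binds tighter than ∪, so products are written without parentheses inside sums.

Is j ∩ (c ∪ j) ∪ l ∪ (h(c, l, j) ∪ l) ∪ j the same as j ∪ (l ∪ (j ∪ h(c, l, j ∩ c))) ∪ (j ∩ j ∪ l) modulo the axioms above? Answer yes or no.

Answer: no — c ∩ j ∪ h(c, l, j) ∪ j ∪ j ∩ j ∪ l ∪ l vs h(c, l, c ∩ j) ∪ j ∪ j ∪ j ∩ j ∪ l ∪ l

Derivation:
Left:  j ∩ (c ∪ j) ∪ l ∪ (h(c, l, j) ∪ l) ∪ j
  Expand products over sums:  c ∩ j ∪ j ∩ j ∪ l ∪ h(c, l, j) ∪ l ∪ j
  Sort:  c ∩ j ∪ h(c, l, j) ∪ j ∪ j ∩ j ∪ l ∪ l
Right:  j ∪ (l ∪ (j ∪ h(c, l, j ∩ c))) ∪ (j ∩ j ∪ l)
  Flatten:  j ∪ l ∪ j ∪ h(c, l, c ∩ j) ∪ j ∩ j ∪ l
  Order the arguments:  h(c, l, c ∩ j) ∪ j ∪ j ∪ j ∩ j ∪ l ∪ l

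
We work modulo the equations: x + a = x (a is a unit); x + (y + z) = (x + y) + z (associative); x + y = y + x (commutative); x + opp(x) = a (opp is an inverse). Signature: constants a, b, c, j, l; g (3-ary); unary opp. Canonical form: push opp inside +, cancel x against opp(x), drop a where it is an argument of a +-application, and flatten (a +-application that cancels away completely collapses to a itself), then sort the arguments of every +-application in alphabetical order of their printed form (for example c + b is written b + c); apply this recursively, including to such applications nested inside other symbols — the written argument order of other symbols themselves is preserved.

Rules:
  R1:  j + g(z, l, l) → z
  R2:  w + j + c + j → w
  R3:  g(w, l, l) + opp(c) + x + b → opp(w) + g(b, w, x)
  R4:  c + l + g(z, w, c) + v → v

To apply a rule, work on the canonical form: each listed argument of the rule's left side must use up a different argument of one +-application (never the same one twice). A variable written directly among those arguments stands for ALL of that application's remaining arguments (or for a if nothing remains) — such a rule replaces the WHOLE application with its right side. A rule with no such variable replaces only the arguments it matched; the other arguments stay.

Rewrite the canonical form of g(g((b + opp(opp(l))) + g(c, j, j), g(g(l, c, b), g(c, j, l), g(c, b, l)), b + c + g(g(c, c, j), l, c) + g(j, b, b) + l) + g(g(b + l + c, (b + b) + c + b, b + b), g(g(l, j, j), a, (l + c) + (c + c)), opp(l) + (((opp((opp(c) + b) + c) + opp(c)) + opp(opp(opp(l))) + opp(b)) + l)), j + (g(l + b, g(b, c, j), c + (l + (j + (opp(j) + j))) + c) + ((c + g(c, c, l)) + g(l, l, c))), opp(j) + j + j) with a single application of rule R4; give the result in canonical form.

Canonical form:  g(g(b + g(c, j, j) + l, g(g(l, c, b), g(c, j, l), g(c, b, l)), b + c + g(g(c, c, j), l, c) + g(j, b, b) + l) + g(g(b + c + l, b + b + b + c, b + b), g(g(l, j, j), a, c + c + c + l), opp(b) + opp(b) + opp(c) + opp(l)), c + g(b + l, g(b, c, j), c + c + j + l) + g(c, c, l) + g(l, l, c) + j, j)
R4 matches:  uses c, g(g(c, c, j), l, c), l;  v := b + g(j, b, b), w := l, z := g(c, c, j)
Every leftover argument binds to the variable; the entire application is replaced.
Giving:  g(g(b + g(c, j, j) + l, g(g(l, c, b), g(c, j, l), g(c, b, l)), b + g(j, b, b)) + g(g(b + c + l, b + b + b + c, b + b), g(g(l, j, j), a, c + c + c + l), opp(b) + opp(b) + opp(c) + opp(l)), c + g(b + l, g(b, c, j), c + c + j + l) + g(c, c, l) + g(l, l, c) + j, j)

Answer: g(g(b + g(c, j, j) + l, g(g(l, c, b), g(c, j, l), g(c, b, l)), b + g(j, b, b)) + g(g(b + c + l, b + b + b + c, b + b), g(g(l, j, j), a, c + c + c + l), opp(b) + opp(b) + opp(c) + opp(l)), c + g(b + l, g(b, c, j), c + c + j + l) + g(c, c, l) + g(l, l, c) + j, j)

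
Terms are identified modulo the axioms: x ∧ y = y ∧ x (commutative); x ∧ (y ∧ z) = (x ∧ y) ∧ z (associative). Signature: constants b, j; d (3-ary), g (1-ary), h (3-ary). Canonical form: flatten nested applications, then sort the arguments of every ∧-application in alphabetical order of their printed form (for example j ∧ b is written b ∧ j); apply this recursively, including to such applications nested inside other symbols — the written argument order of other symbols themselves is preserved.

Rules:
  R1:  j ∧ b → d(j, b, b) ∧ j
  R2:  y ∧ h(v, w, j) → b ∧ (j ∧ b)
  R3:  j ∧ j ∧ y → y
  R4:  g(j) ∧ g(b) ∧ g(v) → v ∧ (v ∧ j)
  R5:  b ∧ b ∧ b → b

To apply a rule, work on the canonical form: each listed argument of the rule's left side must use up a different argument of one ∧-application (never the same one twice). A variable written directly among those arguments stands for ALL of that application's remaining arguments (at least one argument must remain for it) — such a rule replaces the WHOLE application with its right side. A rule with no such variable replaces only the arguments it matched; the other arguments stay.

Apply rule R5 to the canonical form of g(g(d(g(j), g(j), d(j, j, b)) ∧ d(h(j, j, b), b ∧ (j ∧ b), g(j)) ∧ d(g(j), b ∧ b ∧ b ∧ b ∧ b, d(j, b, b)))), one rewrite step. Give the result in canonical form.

Canonical form:  g(g(d(g(j), b ∧ b ∧ b ∧ b ∧ b, d(j, b, b)) ∧ d(g(j), g(j), d(j, j, b)) ∧ d(h(j, j, b), b ∧ b ∧ j, g(j))))
Apply R5:  consuming b, b, b
Result:  g(g(d(g(j), b ∧ b ∧ b, d(j, b, b)) ∧ d(g(j), g(j), d(j, j, b)) ∧ d(h(j, j, b), b ∧ b ∧ j, g(j))))

Answer: g(g(d(g(j), b ∧ b ∧ b, d(j, b, b)) ∧ d(g(j), g(j), d(j, j, b)) ∧ d(h(j, j, b), b ∧ b ∧ j, g(j))))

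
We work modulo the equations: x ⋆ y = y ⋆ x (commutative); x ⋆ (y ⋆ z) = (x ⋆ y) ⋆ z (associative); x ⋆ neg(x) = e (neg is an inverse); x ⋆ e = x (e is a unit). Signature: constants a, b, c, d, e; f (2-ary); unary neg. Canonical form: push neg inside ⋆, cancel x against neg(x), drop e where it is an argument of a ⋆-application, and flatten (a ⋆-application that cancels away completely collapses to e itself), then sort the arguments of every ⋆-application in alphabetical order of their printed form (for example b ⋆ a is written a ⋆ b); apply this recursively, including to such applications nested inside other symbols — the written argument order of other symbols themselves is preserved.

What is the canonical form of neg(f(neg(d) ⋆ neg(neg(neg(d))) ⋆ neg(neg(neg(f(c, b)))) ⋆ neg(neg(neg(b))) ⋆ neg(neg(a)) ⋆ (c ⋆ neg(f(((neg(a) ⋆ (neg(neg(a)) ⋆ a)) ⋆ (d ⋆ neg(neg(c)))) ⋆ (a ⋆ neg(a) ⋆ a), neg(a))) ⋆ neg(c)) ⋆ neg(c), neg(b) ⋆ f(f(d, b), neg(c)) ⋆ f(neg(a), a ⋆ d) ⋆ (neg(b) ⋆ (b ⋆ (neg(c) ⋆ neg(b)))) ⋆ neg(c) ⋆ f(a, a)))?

Push neg inside:  distribute neg over ⋆ and collapse double neg
Combine occurrences:  neg(f(a ⋆ neg(b) ⋆ neg(c) ⋆ neg(d) ⋆ neg(d) ⋆ neg(f(a ⋆ a ⋆ c ⋆ d, neg(a))) ⋆ neg(f(c, b)), f(a, a) ⋆ f(f(d, b), neg(c)) ⋆ f(neg(a), a ⋆ d) ⋆ neg(b) ⋆ neg(b) ⋆ neg(c) ⋆ neg(c)))

Answer: neg(f(a ⋆ neg(b) ⋆ neg(c) ⋆ neg(d) ⋆ neg(d) ⋆ neg(f(a ⋆ a ⋆ c ⋆ d, neg(a))) ⋆ neg(f(c, b)), f(a, a) ⋆ f(f(d, b), neg(c)) ⋆ f(neg(a), a ⋆ d) ⋆ neg(b) ⋆ neg(b) ⋆ neg(c) ⋆ neg(c)))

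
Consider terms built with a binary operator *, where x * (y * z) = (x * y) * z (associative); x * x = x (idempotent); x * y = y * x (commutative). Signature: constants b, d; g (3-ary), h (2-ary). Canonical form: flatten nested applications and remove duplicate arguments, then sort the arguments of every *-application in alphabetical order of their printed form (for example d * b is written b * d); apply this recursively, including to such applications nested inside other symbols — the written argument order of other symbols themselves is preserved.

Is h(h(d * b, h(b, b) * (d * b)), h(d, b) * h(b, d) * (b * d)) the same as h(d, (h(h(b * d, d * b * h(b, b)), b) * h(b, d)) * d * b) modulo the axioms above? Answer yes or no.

Left:  h(h(d * b, h(b, b) * (d * b)), h(d, b) * h(b, d) * (b * d))
  Focus inside:  h(d, b) * h(b, d) * (b * d)
  Flatten:  h(d, b) * h(b, d) * b * d
  Sort arguments:  b * d * h(b, d) * h(d, b)
  Put back:  h(h(b * d, b * d * h(b, b)), b * d * h(b, d) * h(d, b))
Right:  h(d, (h(h(b * d, d * b * h(b, b)), b) * h(b, d)) * d * b)
  Descend into:  (h(h(b * d, d * b * h(b, b)), b) * h(b, d)) * d * b
  Flatten:  h(h(b * d, d * b * h(b, b)), b) * h(b, d) * d * b
  Canonicalize subterm:  h(h(b * d, d * b * h(b, b)), b)  →  h(h(b * d, b * d * h(b, b)), b)
  Sort arguments:  b * d * h(b, d) * h(h(b * d, b * d * h(b, b)), b)
  Rebuild:  h(d, b * d * h(b, d) * h(h(b * d, b * d * h(b, b)), b))

Answer: no — h(h(b * d, b * d * h(b, b)), b * d * h(b, d) * h(d, b)) vs h(d, b * d * h(b, d) * h(h(b * d, b * d * h(b, b)), b))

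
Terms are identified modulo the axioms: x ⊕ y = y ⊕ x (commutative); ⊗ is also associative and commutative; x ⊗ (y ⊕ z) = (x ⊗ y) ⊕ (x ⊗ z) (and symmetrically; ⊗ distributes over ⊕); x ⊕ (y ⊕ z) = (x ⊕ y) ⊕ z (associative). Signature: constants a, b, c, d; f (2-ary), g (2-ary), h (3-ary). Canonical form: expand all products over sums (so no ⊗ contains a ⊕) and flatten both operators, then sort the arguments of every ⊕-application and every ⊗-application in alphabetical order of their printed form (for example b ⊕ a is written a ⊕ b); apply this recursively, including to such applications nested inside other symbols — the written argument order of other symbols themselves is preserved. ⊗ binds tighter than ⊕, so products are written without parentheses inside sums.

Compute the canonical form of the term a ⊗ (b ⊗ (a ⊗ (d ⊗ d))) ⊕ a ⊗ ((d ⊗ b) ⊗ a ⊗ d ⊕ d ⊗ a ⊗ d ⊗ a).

Answer: a ⊗ a ⊗ a ⊗ d ⊗ d ⊕ a ⊗ a ⊗ b ⊗ d ⊗ d ⊕ a ⊗ a ⊗ b ⊗ d ⊗ d

Derivation:
Distribute:  a ⊗ a ⊗ b ⊗ d ⊗ d ⊕ a ⊗ a ⊗ b ⊗ d ⊗ d ⊕ a ⊗ a ⊗ a ⊗ d ⊗ d
Sort arguments:  a ⊗ a ⊗ a ⊗ d ⊗ d ⊕ a ⊗ a ⊗ b ⊗ d ⊗ d ⊕ a ⊗ a ⊗ b ⊗ d ⊗ d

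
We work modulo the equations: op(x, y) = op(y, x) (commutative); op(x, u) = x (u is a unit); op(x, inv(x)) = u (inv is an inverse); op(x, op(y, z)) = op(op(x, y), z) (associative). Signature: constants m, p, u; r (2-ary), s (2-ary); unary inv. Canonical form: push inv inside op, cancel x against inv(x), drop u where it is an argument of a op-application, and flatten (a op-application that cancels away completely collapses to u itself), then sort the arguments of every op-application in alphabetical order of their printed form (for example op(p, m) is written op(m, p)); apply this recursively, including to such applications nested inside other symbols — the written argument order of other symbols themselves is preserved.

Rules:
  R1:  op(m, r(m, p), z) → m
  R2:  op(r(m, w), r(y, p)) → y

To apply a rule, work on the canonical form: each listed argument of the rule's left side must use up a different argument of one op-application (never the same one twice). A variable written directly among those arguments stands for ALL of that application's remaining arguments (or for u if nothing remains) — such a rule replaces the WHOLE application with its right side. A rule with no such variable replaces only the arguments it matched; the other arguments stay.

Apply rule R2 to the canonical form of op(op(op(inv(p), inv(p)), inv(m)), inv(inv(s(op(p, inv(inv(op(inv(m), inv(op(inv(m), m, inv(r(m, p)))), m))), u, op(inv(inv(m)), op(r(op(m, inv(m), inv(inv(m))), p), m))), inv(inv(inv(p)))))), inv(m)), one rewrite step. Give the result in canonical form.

Answer: op(inv(m), inv(m), inv(p), inv(p), s(op(m, m, m, p), inv(p)))

Derivation:
Canonical form:  op(inv(m), inv(m), inv(p), inv(p), s(op(m, m, p, r(m, p), r(m, p)), inv(p)))
Apply R2:  consuming r(m, p), r(m, p);  w := p, y := m
New term:  op(inv(m), inv(m), inv(p), inv(p), s(op(m, m, m, p), inv(p)))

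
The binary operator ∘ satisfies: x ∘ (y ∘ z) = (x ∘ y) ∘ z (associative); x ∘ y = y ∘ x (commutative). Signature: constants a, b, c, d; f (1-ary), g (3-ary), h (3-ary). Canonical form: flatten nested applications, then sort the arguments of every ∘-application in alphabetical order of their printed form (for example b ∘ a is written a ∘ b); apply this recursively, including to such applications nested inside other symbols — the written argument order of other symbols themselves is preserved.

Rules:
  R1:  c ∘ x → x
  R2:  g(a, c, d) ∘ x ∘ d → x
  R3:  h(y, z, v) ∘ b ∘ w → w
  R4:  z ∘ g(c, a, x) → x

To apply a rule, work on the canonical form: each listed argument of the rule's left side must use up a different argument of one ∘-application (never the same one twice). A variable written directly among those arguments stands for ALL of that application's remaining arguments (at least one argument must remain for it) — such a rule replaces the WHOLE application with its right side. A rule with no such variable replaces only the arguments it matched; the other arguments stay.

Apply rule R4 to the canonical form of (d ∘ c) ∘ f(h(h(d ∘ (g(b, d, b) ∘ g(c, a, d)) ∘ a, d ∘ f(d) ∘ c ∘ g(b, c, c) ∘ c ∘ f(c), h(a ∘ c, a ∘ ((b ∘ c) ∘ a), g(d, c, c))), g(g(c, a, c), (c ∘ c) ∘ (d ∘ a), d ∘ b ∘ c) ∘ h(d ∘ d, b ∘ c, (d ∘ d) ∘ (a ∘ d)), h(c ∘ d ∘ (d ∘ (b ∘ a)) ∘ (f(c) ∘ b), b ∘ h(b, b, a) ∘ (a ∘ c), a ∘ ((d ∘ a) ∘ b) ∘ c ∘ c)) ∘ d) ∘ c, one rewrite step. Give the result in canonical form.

Canonical form:  c ∘ c ∘ d ∘ f(d ∘ h(h(a ∘ d ∘ g(b, d, b) ∘ g(c, a, d), c ∘ c ∘ d ∘ f(c) ∘ f(d) ∘ g(b, c, c), h(a ∘ c, a ∘ a ∘ b ∘ c, g(d, c, c))), g(g(c, a, c), a ∘ c ∘ c ∘ d, b ∘ c ∘ d) ∘ h(d ∘ d, b ∘ c, a ∘ d ∘ d ∘ d), h(a ∘ b ∘ b ∘ c ∘ d ∘ d ∘ f(c), a ∘ b ∘ c ∘ h(b, b, a), a ∘ a ∘ b ∘ c ∘ c ∘ d)))
R4 matches:  uses g(c, a, d);  x := d, z := a ∘ d ∘ g(b, d, b)
The extension variable absorbs all remaining arguments, so the whole application is rewritten.
New term:  c ∘ c ∘ d ∘ f(d ∘ h(h(d, c ∘ c ∘ d ∘ f(c) ∘ f(d) ∘ g(b, c, c), h(a ∘ c, a ∘ a ∘ b ∘ c, g(d, c, c))), g(g(c, a, c), a ∘ c ∘ c ∘ d, b ∘ c ∘ d) ∘ h(d ∘ d, b ∘ c, a ∘ d ∘ d ∘ d), h(a ∘ b ∘ b ∘ c ∘ d ∘ d ∘ f(c), a ∘ b ∘ c ∘ h(b, b, a), a ∘ a ∘ b ∘ c ∘ c ∘ d)))

Answer: c ∘ c ∘ d ∘ f(d ∘ h(h(d, c ∘ c ∘ d ∘ f(c) ∘ f(d) ∘ g(b, c, c), h(a ∘ c, a ∘ a ∘ b ∘ c, g(d, c, c))), g(g(c, a, c), a ∘ c ∘ c ∘ d, b ∘ c ∘ d) ∘ h(d ∘ d, b ∘ c, a ∘ d ∘ d ∘ d), h(a ∘ b ∘ b ∘ c ∘ d ∘ d ∘ f(c), a ∘ b ∘ c ∘ h(b, b, a), a ∘ a ∘ b ∘ c ∘ c ∘ d)))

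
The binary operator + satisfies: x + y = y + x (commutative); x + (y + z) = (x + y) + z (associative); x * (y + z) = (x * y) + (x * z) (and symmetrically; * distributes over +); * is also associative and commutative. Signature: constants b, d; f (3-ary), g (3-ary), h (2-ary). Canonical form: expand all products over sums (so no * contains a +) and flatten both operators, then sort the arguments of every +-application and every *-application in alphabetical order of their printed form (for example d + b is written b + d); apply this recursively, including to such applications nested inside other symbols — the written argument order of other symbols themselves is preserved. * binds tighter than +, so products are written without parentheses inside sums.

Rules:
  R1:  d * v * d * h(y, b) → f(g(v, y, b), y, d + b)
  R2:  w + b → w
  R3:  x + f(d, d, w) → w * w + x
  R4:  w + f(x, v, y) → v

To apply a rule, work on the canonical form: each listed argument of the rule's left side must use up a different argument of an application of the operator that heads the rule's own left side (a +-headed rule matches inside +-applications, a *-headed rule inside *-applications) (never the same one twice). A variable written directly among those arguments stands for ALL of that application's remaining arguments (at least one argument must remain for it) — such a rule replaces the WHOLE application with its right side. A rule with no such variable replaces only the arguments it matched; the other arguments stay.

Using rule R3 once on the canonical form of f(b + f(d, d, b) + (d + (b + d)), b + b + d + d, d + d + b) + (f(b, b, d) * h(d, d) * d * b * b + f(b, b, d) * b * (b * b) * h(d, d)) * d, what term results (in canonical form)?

Answer: b * b * b * d * f(b, b, d) * h(d, d) + b * b * d * d * f(b, b, d) * h(d, d) + f(b + b + b * b + d + d, b + b + d + d, b + d + d)

Derivation:
Canonical form:  b * b * b * d * f(b, b, d) * h(d, d) + b * b * d * d * f(b, b, d) * h(d, d) + f(b + b + d + d + f(d, d, b), b + b + d + d, b + d + d)
R3 matches:  uses f(d, d, b);  w := b, x := b + b + d + d
The variable takes the whole remainder — replace the entire application.
Result:  b * b * b * d * f(b, b, d) * h(d, d) + b * b * d * d * f(b, b, d) * h(d, d) + f(b + b + b * b + d + d, b + b + d + d, b + d + d)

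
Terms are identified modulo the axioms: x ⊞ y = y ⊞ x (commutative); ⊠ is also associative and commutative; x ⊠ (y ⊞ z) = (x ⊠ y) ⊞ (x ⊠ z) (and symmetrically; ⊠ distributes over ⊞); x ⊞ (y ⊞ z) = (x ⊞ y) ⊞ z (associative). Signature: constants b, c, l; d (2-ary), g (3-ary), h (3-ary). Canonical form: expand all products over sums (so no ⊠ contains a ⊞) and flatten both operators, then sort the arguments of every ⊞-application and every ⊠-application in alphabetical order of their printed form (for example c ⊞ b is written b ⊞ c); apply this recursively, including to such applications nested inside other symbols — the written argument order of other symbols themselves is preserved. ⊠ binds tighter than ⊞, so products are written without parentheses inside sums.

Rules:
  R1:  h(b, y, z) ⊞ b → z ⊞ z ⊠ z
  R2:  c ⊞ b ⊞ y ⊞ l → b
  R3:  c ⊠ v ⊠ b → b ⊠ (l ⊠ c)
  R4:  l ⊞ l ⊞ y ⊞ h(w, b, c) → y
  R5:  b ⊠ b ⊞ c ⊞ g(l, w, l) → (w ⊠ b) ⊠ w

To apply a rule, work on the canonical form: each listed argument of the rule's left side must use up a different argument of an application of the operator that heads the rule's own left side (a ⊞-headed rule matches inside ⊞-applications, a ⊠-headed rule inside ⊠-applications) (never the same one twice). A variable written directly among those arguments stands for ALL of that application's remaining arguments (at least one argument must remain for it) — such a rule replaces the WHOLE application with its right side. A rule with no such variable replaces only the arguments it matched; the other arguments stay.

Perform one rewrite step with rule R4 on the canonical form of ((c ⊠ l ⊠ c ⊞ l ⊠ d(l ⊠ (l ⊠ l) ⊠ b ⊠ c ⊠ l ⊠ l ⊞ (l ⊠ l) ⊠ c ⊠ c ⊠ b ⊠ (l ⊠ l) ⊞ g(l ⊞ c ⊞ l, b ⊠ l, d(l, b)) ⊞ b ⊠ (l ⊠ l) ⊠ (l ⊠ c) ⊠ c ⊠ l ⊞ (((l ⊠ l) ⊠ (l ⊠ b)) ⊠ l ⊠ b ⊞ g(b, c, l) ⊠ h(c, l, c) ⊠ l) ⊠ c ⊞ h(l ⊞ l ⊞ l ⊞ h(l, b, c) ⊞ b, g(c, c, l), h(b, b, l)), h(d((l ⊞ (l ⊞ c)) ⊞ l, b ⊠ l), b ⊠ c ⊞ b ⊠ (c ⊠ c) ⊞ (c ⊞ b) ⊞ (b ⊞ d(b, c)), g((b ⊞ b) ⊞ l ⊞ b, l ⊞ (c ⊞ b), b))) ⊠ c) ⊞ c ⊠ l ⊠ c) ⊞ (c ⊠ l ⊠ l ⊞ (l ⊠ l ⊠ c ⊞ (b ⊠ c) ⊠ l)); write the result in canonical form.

Answer: b ⊠ c ⊠ l ⊞ c ⊠ c ⊠ l ⊞ c ⊠ c ⊠ l ⊞ c ⊠ d(b ⊠ b ⊠ c ⊠ l ⊠ l ⊠ l ⊠ l ⊞ b ⊠ c ⊠ c ⊠ l ⊠ l ⊠ l ⊠ l ⊞ b ⊠ c ⊠ c ⊠ l ⊠ l ⊠ l ⊠ l ⊞ b ⊠ c ⊠ l ⊠ l ⊠ l ⊠ l ⊠ l ⊞ c ⊠ g(b, c, l) ⊠ h(c, l, c) ⊠ l ⊞ g(c ⊞ l ⊞ l, b ⊠ l, d(l, b)) ⊞ h(b ⊞ l, g(c, c, l), h(b, b, l)), h(d(c ⊞ l ⊞ l ⊞ l, b ⊠ l), b ⊞ b ⊞ b ⊠ c ⊞ b ⊠ c ⊠ c ⊞ c ⊞ d(b, c), g(b ⊞ b ⊞ b ⊞ l, b ⊞ c ⊞ l, b))) ⊠ l ⊞ c ⊠ l ⊠ l ⊞ c ⊠ l ⊠ l

Derivation:
Canonical form:  b ⊠ c ⊠ l ⊞ c ⊠ c ⊠ l ⊞ c ⊠ c ⊠ l ⊞ c ⊠ d(b ⊠ b ⊠ c ⊠ l ⊠ l ⊠ l ⊠ l ⊞ b ⊠ c ⊠ c ⊠ l ⊠ l ⊠ l ⊠ l ⊞ b ⊠ c ⊠ c ⊠ l ⊠ l ⊠ l ⊠ l ⊞ b ⊠ c ⊠ l ⊠ l ⊠ l ⊠ l ⊠ l ⊞ c ⊠ g(b, c, l) ⊠ h(c, l, c) ⊠ l ⊞ g(c ⊞ l ⊞ l, b ⊠ l, d(l, b)) ⊞ h(b ⊞ h(l, b, c) ⊞ l ⊞ l ⊞ l, g(c, c, l), h(b, b, l)), h(d(c ⊞ l ⊞ l ⊞ l, b ⊠ l), b ⊞ b ⊞ b ⊠ c ⊞ b ⊠ c ⊠ c ⊞ c ⊞ d(b, c), g(b ⊞ b ⊞ b ⊞ l, b ⊞ c ⊞ l, b))) ⊠ l ⊞ c ⊠ l ⊠ l ⊞ c ⊠ l ⊠ l
Apply R4:  consuming h(l, b, c), l, l;  w := l, y := b ⊞ l
The variable takes the whole remainder — replace the entire application.
New term:  b ⊠ c ⊠ l ⊞ c ⊠ c ⊠ l ⊞ c ⊠ c ⊠ l ⊞ c ⊠ d(b ⊠ b ⊠ c ⊠ l ⊠ l ⊠ l ⊠ l ⊞ b ⊠ c ⊠ c ⊠ l ⊠ l ⊠ l ⊠ l ⊞ b ⊠ c ⊠ c ⊠ l ⊠ l ⊠ l ⊠ l ⊞ b ⊠ c ⊠ l ⊠ l ⊠ l ⊠ l ⊠ l ⊞ c ⊠ g(b, c, l) ⊠ h(c, l, c) ⊠ l ⊞ g(c ⊞ l ⊞ l, b ⊠ l, d(l, b)) ⊞ h(b ⊞ l, g(c, c, l), h(b, b, l)), h(d(c ⊞ l ⊞ l ⊞ l, b ⊠ l), b ⊞ b ⊞ b ⊠ c ⊞ b ⊠ c ⊠ c ⊞ c ⊞ d(b, c), g(b ⊞ b ⊞ b ⊞ l, b ⊞ c ⊞ l, b))) ⊠ l ⊞ c ⊠ l ⊠ l ⊞ c ⊠ l ⊠ l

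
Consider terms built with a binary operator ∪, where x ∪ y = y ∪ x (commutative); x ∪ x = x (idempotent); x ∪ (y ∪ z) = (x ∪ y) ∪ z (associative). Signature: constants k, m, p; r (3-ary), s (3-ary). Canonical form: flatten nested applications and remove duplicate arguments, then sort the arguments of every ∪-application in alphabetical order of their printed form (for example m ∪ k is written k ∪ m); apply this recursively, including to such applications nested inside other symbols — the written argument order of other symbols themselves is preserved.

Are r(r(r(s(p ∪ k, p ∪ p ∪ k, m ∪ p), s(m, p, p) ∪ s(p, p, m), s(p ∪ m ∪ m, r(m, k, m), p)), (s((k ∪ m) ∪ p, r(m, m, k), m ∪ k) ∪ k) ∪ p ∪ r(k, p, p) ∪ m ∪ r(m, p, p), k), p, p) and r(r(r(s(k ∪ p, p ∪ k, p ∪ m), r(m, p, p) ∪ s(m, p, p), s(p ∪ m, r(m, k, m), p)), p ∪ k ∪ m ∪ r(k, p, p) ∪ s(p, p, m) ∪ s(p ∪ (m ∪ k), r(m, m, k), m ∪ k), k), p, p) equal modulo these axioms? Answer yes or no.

Left:  r(r(r(s(p ∪ k, p ∪ p ∪ k, m ∪ p), s(m, p, p) ∪ s(p, p, m), s(p ∪ m ∪ m, r(m, k, m), p)), (s((k ∪ m) ∪ p, r(m, m, k), m ∪ k) ∪ k) ∪ p ∪ r(k, p, p) ∪ m ∪ r(m, p, p), k), p, p)
  Descend into:  (s((k ∪ m) ∪ p, r(m, m, k), m ∪ k) ∪ k) ∪ p ∪ r(k, p, p) ∪ m ∪ r(m, p, p)
  Un-nest:  s((k ∪ m) ∪ p, r(m, m, k), m ∪ k) ∪ k ∪ p ∪ r(k, p, p) ∪ m ∪ r(m, p, p)
  Inside:  s((k ∪ m) ∪ p, r(m, m, k), m ∪ k)  →  s(k ∪ m ∪ p, r(m, m, k), k ∪ m)
  Sort:  k ∪ m ∪ p ∪ r(k, p, p) ∪ r(m, p, p) ∪ s(k ∪ m ∪ p, r(m, m, k), k ∪ m)
  Put back:  r(r(r(s(k ∪ p, k ∪ p, m ∪ p), s(m, p, p) ∪ s(p, p, m), s(m ∪ p, r(m, k, m), p)), k ∪ m ∪ p ∪ r(k, p, p) ∪ r(m, p, p) ∪ s(k ∪ m ∪ p, r(m, m, k), k ∪ m), k), p, p)
Right:  r(r(r(s(k ∪ p, p ∪ k, p ∪ m), r(m, p, p) ∪ s(m, p, p), s(p ∪ m, r(m, k, m), p)), p ∪ k ∪ m ∪ r(k, p, p) ∪ s(p, p, m) ∪ s(p ∪ (m ∪ k), r(m, m, k), m ∪ k), k), p, p)
  Work inside:  p ∪ k ∪ m ∪ r(k, p, p) ∪ s(p, p, m) ∪ s(p ∪ (m ∪ k), r(m, m, k), m ∪ k)
  Simplify inside:  s(p ∪ (m ∪ k), r(m, m, k), m ∪ k)  →  s(k ∪ m ∪ p, r(m, m, k), k ∪ m)
  Sort arguments:  k ∪ m ∪ p ∪ r(k, p, p) ∪ s(k ∪ m ∪ p, r(m, m, k), k ∪ m) ∪ s(p, p, m)
  Reassemble:  r(r(r(s(k ∪ p, k ∪ p, m ∪ p), r(m, p, p) ∪ s(m, p, p), s(m ∪ p, r(m, k, m), p)), k ∪ m ∪ p ∪ r(k, p, p) ∪ s(k ∪ m ∪ p, r(m, m, k), k ∪ m) ∪ s(p, p, m), k), p, p)

Answer: no — r(r(r(s(k ∪ p, k ∪ p, m ∪ p), s(m, p, p) ∪ s(p, p, m), s(m ∪ p, r(m, k, m), p)), k ∪ m ∪ p ∪ r(k, p, p) ∪ r(m, p, p) ∪ s(k ∪ m ∪ p, r(m, m, k), k ∪ m), k), p, p) vs r(r(r(s(k ∪ p, k ∪ p, m ∪ p), r(m, p, p) ∪ s(m, p, p), s(m ∪ p, r(m, k, m), p)), k ∪ m ∪ p ∪ r(k, p, p) ∪ s(k ∪ m ∪ p, r(m, m, k), k ∪ m) ∪ s(p, p, m), k), p, p)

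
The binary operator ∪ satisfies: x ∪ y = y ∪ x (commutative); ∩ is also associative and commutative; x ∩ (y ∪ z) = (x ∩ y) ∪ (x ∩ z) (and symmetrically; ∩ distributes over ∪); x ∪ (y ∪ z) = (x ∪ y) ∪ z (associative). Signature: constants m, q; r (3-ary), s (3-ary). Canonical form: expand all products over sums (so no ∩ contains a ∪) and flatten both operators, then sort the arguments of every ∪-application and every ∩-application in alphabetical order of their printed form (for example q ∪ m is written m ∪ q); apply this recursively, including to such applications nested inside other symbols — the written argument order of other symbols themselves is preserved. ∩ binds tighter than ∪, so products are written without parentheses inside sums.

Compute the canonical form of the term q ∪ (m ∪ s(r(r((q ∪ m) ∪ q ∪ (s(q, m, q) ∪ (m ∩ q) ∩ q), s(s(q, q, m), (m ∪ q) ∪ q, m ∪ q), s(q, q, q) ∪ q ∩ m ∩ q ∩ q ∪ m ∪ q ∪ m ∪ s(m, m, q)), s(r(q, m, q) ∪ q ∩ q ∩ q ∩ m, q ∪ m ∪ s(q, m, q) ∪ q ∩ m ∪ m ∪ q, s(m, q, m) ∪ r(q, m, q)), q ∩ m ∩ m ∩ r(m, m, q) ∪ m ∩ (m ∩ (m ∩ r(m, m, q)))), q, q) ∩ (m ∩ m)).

Answer: m ∪ m ∩ m ∩ s(r(r(m ∪ m ∩ q ∩ q ∪ q ∪ q ∪ s(q, m, q), s(s(q, q, m), m ∪ q ∪ q, m ∪ q), m ∪ m ∪ m ∩ q ∩ q ∩ q ∪ q ∪ s(m, m, q) ∪ s(q, q, q)), s(m ∩ q ∩ q ∩ q ∪ r(q, m, q), m ∪ m ∪ m ∩ q ∪ q ∪ q ∪ s(q, m, q), r(q, m, q) ∪ s(m, q, m)), m ∩ m ∩ m ∩ r(m, m, q) ∪ m ∩ m ∩ q ∩ r(m, m, q)), q, q) ∪ q

Derivation:
Merge nested applications:  q ∪ m ∪ m ∩ m ∩ s(r(r(m ∪ m ∩ q ∩ q ∪ q ∪ q ∪ s(q, m, q), s(s(q, q, m), m ∪ q ∪ q, m ∪ q), m ∪ m ∪ m ∩ q ∩ q ∩ q ∪ q ∪ s(m, m, q) ∪ s(q, q, q)), s(m ∩ q ∩ q ∩ q ∪ r(q, m, q), m ∪ m ∪ m ∩ q ∪ q ∪ q ∪ s(q, m, q), r(q, m, q) ∪ s(m, q, m)), m ∩ m ∩ m ∩ r(m, m, q) ∪ m ∩ m ∩ q ∩ r(m, m, q)), q, q)
Sort arguments:  m ∪ m ∩ m ∩ s(r(r(m ∪ m ∩ q ∩ q ∪ q ∪ q ∪ s(q, m, q), s(s(q, q, m), m ∪ q ∪ q, m ∪ q), m ∪ m ∪ m ∩ q ∩ q ∩ q ∪ q ∪ s(m, m, q) ∪ s(q, q, q)), s(m ∩ q ∩ q ∩ q ∪ r(q, m, q), m ∪ m ∪ m ∩ q ∪ q ∪ q ∪ s(q, m, q), r(q, m, q) ∪ s(m, q, m)), m ∩ m ∩ m ∩ r(m, m, q) ∪ m ∩ m ∩ q ∩ r(m, m, q)), q, q) ∪ q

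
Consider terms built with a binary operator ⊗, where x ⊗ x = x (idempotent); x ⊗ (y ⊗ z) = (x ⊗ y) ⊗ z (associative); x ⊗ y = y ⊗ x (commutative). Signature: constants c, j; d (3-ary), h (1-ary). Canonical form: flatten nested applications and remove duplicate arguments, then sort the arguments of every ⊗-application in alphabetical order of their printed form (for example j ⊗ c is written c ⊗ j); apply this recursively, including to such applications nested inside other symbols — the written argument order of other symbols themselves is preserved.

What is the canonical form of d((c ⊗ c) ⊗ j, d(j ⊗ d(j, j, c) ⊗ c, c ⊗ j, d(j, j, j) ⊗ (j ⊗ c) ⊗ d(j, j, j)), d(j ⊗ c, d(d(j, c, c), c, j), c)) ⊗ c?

Simplify inside:  d((c ⊗ c) ⊗ j, d(j ⊗ d(j, j, c) ⊗ c, c ⊗ j, d(j, j, j) ⊗ (j ⊗ c) ⊗ d(j, j, j)), d(j ⊗ c, d(d(j, c, c), c, j), c))  →  d(c ⊗ j, d(c ⊗ d(j, j, c) ⊗ j, c ⊗ j, c ⊗ d(j, j, j) ⊗ j), d(c ⊗ j, d(d(j, c, c), c, j), c))
Sort arguments:  c ⊗ d(c ⊗ j, d(c ⊗ d(j, j, c) ⊗ j, c ⊗ j, c ⊗ d(j, j, j) ⊗ j), d(c ⊗ j, d(d(j, c, c), c, j), c))

Answer: c ⊗ d(c ⊗ j, d(c ⊗ d(j, j, c) ⊗ j, c ⊗ j, c ⊗ d(j, j, j) ⊗ j), d(c ⊗ j, d(d(j, c, c), c, j), c))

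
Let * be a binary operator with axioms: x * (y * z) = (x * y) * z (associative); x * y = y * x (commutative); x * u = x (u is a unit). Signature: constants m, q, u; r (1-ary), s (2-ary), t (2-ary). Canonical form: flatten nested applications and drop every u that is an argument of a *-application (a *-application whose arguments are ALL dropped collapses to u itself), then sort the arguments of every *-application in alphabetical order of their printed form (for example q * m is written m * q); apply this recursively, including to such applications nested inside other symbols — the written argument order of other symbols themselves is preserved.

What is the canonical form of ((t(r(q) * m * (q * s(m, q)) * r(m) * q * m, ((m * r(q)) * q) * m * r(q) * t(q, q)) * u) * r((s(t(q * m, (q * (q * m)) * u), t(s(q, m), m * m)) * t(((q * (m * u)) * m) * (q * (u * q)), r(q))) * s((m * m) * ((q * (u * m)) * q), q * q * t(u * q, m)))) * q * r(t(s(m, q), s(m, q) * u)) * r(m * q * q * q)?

Answer: q * r(m * q * q * q) * r(s(m * m * m * q * q, q * q * t(q, m)) * s(t(m * q, m * q * q), t(s(q, m), m * m)) * t(m * m * q * q * q, r(q))) * r(t(s(m, q), s(m, q))) * t(m * m * q * q * r(m) * r(q) * s(m, q), m * m * q * r(q) * r(q) * t(q, q))

Derivation:
Un-nest:  t(r(q) * m * (q * s(m, q)) * r(m) * q * m, ((m * r(q)) * q) * m * r(q) * t(q, q)) * u * r((s(t(q * m, (q * (q * m)) * u), t(s(q, m), m * m)) * t(((q * (m * u)) * m) * (q * (u * q)), r(q))) * s((m * m) * ((q * (u * m)) * q), q * q * t(u * q, m))) * q * r(t(s(m, q), s(m, q) * u)) * r(m * q * q * q)
Inside:  t(r(q) * m * (q * s(m, q)) * r(m) * q * m, ((m * r(q)) * q) * m * r(q) * t(q, q))  →  t(m * m * q * q * r(m) * r(q) * s(m, q), m * m * q * r(q) * r(q) * t(q, q))
Inside:  r((s(t(q * m, (q * (q * m)) * u), t(s(q, m), m * m)) * t(((q * (m * u)) * m) * (q * (u * q)), r(q))) * s((m * m) * ((q * (u * m)) * q), q * q * t(u * q, m)))  →  r(s(m * m * m * q * q, q * q * t(q, m)) * s(t(m * q, m * q * q), t(s(q, m), m * m)) * t(m * m * q * q * q, r(q)))
Inside:  r(t(s(m, q), s(m, q) * u))  →  r(t(s(m, q), s(m, q)))
Unit:  drop u
Order the arguments:  q * r(m * q * q * q) * r(s(m * m * m * q * q, q * q * t(q, m)) * s(t(m * q, m * q * q), t(s(q, m), m * m)) * t(m * m * q * q * q, r(q))) * r(t(s(m, q), s(m, q))) * t(m * m * q * q * r(m) * r(q) * s(m, q), m * m * q * r(q) * r(q) * t(q, q))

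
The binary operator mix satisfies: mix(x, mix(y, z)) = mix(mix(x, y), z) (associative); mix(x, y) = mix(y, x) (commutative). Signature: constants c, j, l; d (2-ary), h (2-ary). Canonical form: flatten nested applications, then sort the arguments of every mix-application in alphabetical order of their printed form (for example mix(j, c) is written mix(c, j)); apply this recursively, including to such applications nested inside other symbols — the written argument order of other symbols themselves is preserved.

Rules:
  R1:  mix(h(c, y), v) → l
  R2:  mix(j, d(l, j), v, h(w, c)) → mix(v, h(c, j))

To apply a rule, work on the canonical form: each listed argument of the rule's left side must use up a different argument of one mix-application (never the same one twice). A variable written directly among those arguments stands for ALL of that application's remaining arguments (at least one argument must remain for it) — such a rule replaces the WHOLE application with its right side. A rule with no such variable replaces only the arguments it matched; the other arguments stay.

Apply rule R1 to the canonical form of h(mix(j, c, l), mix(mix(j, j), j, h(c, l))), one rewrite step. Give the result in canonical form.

Canonical form:  h(mix(c, j, l), mix(h(c, l), j, j, j))
Apply R1:  consuming h(c, l);  v := mix(j, j, j), y := l
The variable takes the whole remainder — replace the entire application.
Giving:  h(mix(c, j, l), l)

Answer: h(mix(c, j, l), l)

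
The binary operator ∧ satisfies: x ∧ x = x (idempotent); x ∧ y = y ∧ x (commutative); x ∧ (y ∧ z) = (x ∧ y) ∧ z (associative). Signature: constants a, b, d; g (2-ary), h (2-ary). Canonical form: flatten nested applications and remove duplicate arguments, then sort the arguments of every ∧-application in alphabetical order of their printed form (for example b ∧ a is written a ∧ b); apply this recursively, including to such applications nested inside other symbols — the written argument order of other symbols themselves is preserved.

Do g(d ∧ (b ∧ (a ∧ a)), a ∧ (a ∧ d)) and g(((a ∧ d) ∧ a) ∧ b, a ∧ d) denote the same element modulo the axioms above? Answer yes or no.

Answer: yes — both canonical forms are g(a ∧ b ∧ d, a ∧ d)

Derivation:
Left:  g(d ∧ (b ∧ (a ∧ a)), a ∧ (a ∧ d))
  Focus inside:  d ∧ (b ∧ (a ∧ a))
  Un-nest:  d ∧ b ∧ a ∧ a
  Deduplicate:  drop duplicate a
  Sort arguments:  a ∧ b ∧ d
  Rebuild:  g(a ∧ b ∧ d, a ∧ d)
Right:  g(((a ∧ d) ∧ a) ∧ b, a ∧ d)
  Descend into:  ((a ∧ d) ∧ a) ∧ b
  Flatten:  a ∧ d ∧ a ∧ b
  Idempotence:  drop duplicate a
  Sort arguments:  a ∧ b ∧ d
  Rebuild:  g(a ∧ b ∧ d, a ∧ d)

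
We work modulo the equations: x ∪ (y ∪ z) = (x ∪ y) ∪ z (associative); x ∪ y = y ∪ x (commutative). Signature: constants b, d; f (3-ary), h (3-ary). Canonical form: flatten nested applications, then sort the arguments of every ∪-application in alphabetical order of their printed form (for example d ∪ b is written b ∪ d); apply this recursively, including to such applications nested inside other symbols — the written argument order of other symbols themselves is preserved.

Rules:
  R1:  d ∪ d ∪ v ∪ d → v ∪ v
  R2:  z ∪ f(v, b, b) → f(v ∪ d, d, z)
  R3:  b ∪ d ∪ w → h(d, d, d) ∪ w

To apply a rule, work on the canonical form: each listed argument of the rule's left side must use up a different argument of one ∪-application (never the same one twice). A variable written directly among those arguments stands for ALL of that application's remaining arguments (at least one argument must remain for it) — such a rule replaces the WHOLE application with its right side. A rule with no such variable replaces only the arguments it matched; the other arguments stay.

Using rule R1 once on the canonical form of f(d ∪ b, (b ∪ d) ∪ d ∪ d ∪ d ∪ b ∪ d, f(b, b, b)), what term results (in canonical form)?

Answer: f(b ∪ d, b ∪ b ∪ b ∪ b ∪ d ∪ d ∪ d ∪ d, f(b, b, b))

Derivation:
Canonical form:  f(b ∪ d, b ∪ b ∪ d ∪ d ∪ d ∪ d ∪ d, f(b, b, b))
R1 matches:  uses d, d, d;  v := b ∪ b ∪ d ∪ d
The extension variable absorbs all remaining arguments, so the whole application is rewritten.
Giving:  f(b ∪ d, b ∪ b ∪ b ∪ b ∪ d ∪ d ∪ d ∪ d, f(b, b, b))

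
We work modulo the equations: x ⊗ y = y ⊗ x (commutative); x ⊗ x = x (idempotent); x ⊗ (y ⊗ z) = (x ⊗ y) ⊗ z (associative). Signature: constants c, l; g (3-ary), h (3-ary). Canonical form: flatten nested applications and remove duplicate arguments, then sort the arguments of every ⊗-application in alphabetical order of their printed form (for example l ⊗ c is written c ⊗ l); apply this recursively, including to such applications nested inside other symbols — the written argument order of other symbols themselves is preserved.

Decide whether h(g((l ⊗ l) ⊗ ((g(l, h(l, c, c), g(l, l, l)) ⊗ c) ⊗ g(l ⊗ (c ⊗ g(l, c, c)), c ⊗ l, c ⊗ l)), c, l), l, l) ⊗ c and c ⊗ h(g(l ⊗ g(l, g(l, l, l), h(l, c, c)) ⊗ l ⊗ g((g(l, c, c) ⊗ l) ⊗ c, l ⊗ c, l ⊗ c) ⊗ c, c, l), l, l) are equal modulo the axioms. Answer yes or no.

Answer: no — c ⊗ h(g(c ⊗ g(c ⊗ g(l, c, c) ⊗ l, c ⊗ l, c ⊗ l) ⊗ g(l, h(l, c, c), g(l, l, l)) ⊗ l, c, l), l, l) vs c ⊗ h(g(c ⊗ g(c ⊗ g(l, c, c) ⊗ l, c ⊗ l, c ⊗ l) ⊗ g(l, g(l, l, l), h(l, c, c)) ⊗ l, c, l), l, l)

Derivation:
Left:  h(g((l ⊗ l) ⊗ ((g(l, h(l, c, c), g(l, l, l)) ⊗ c) ⊗ g(l ⊗ (c ⊗ g(l, c, c)), c ⊗ l, c ⊗ l)), c, l), l, l) ⊗ c
  Simplify inside:  h(g((l ⊗ l) ⊗ ((g(l, h(l, c, c), g(l, l, l)) ⊗ c) ⊗ g(l ⊗ (c ⊗ g(l, c, c)), c ⊗ l, c ⊗ l)), c, l), l, l)  →  h(g(c ⊗ g(c ⊗ g(l, c, c) ⊗ l, c ⊗ l, c ⊗ l) ⊗ g(l, h(l, c, c), g(l, l, l)) ⊗ l, c, l), l, l)
  Sort arguments:  c ⊗ h(g(c ⊗ g(c ⊗ g(l, c, c) ⊗ l, c ⊗ l, c ⊗ l) ⊗ g(l, h(l, c, c), g(l, l, l)) ⊗ l, c, l), l, l)
Right:  c ⊗ h(g(l ⊗ g(l, g(l, l, l), h(l, c, c)) ⊗ l ⊗ g((g(l, c, c) ⊗ l) ⊗ c, l ⊗ c, l ⊗ c) ⊗ c, c, l), l, l)
  Simplify inside:  h(g(l ⊗ g(l, g(l, l, l), h(l, c, c)) ⊗ l ⊗ g((g(l, c, c) ⊗ l) ⊗ c, l ⊗ c, l ⊗ c) ⊗ c, c, l), l, l)  →  h(g(c ⊗ g(c ⊗ g(l, c, c) ⊗ l, c ⊗ l, c ⊗ l) ⊗ g(l, g(l, l, l), h(l, c, c)) ⊗ l, c, l), l, l)
  Order the arguments:  c ⊗ h(g(c ⊗ g(c ⊗ g(l, c, c) ⊗ l, c ⊗ l, c ⊗ l) ⊗ g(l, g(l, l, l), h(l, c, c)) ⊗ l, c, l), l, l)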